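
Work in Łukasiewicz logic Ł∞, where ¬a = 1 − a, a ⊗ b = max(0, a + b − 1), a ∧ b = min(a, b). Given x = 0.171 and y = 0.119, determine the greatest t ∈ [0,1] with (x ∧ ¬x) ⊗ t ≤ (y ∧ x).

¬x = 1 − 0.171 = 0.829
x ∧ ¬x = min(0.171, 0.829) = 0.171
So the left factor is x ∧ ¬x = 0.171.
y ∧ x = min(0.119, 0.171) = 0.119
So the right-hand bound is y ∧ x = 0.119.
The residuum of the Łukasiewicz t-norm gives the supremum: min(1, 1 − 0.171 + 0.119).
1 − 0.171 + 0.119 = 0.948, so t = min(1, 0.948) = 0.948.
Check: 0.171 ⊗ 0.948 = max(0, 0.119) = 0.119 ≤ 0.119.

0.948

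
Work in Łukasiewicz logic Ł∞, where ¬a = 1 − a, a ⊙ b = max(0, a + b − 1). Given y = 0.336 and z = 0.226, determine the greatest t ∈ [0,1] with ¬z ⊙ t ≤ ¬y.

¬z = 1 − 0.226 = 0.774
So the left factor is ¬z = 0.774.
¬y = 1 − 0.336 = 0.664
So the right-hand bound is ¬y = 0.664.
The residuum of the Łukasiewicz t-norm gives the supremum: min(1, 1 − 0.774 + 0.664).
1 − 0.774 + 0.664 = 0.890, so t = min(1, 0.890) = 0.890.
Check: 0.774 ⊙ 0.890 = max(0, 0.664) = 0.664 ≤ 0.664.

0.890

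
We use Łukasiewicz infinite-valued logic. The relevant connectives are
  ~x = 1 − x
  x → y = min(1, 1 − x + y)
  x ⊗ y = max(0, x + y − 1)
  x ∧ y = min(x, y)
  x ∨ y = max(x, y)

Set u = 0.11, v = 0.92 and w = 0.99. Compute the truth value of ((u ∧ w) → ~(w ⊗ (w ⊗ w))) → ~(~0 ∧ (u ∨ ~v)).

0.97

u ∧ w = min(0.11, 0.99) = 0.11
w ⊗ w = max(0, 0.99 + 0.99 − 1) = max(0, 0.98) = 0.98
w ⊗ (w ⊗ w) = max(0, 0.99 + 0.98 − 1) = max(0, 0.97) = 0.97
~(w ⊗ (w ⊗ w)) = 1 − 0.97 = 0.03
(u ∧ w) → ~(w ⊗ (w ⊗ w)) = min(1, 1 − 0.11 + 0.03) = min(1, 0.92) = 0.92
~0 = 1 − 0.00 = 1.00
~v = 1 − 0.92 = 0.08
u ∨ ~v = max(0.11, 0.08) = 0.11
~0 ∧ (u ∨ ~v) = min(1.00, 0.11) = 0.11
~(~0 ∧ (u ∨ ~v)) = 1 − 0.11 = 0.89
((u ∧ w) → ~(w ⊗ (w ⊗ w))) → ~(~0 ∧ (u ∨ ~v)) = min(1, 1 − 0.92 + 0.89) = min(1, 0.97) = 0.97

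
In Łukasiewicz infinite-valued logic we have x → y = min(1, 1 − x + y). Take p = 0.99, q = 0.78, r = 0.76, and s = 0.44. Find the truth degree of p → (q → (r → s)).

0.91

r → s = min(1, 1 − 0.76 + 0.44) = min(1, 0.68) = 0.68
q → (r → s) = min(1, 1 − 0.78 + 0.68) = min(1, 0.90) = 0.90
p → (q → (r → s)) = min(1, 1 − 0.99 + 0.90) = min(1, 0.91) = 0.91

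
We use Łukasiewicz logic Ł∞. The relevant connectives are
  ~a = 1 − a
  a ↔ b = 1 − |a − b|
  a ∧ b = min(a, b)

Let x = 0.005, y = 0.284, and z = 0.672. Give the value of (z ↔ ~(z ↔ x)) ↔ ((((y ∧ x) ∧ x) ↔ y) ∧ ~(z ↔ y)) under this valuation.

z ↔ x = 1 − |0.672 − 0.005| = 1 − 0.667 = 0.333
~(z ↔ x) = 1 − 0.333 = 0.667
z ↔ ~(z ↔ x) = 1 − |0.672 − 0.667| = 1 − 0.005 = 0.995
y ∧ x = min(0.284, 0.005) = 0.005
(y ∧ x) ∧ x = min(0.005, 0.005) = 0.005
((y ∧ x) ∧ x) ↔ y = 1 − |0.005 − 0.284| = 1 − 0.279 = 0.721
z ↔ y = 1 − |0.672 − 0.284| = 1 − 0.388 = 0.612
~(z ↔ y) = 1 − 0.612 = 0.388
(((y ∧ x) ∧ x) ↔ y) ∧ ~(z ↔ y) = min(0.721, 0.388) = 0.388
(z ↔ ~(z ↔ x)) ↔ ((((y ∧ x) ∧ x) ↔ y) ∧ ~(z ↔ y)) = 1 − |0.995 − 0.388| = 1 − 0.607 = 0.393

0.393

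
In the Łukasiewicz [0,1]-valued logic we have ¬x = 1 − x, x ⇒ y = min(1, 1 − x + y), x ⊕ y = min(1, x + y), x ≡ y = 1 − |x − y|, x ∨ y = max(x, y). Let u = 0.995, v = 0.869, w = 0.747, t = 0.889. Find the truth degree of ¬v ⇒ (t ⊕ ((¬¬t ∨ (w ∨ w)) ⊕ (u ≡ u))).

1.000

¬v = 1 − 0.869 = 0.131
¬t = 1 − 0.889 = 0.111
¬¬t = 1 − 0.111 = 0.889
w ∨ w = max(0.747, 0.747) = 0.747
¬¬t ∨ (w ∨ w) = max(0.889, 0.747) = 0.889
u ≡ u = 1 − |0.995 − 0.995| = 1 − 0.000 = 1.000
(¬¬t ∨ (w ∨ w)) ⊕ (u ≡ u) = min(1, 0.889 + 1.000) = min(1, 1.889) = 1.000
t ⊕ ((¬¬t ∨ (w ∨ w)) ⊕ (u ≡ u)) = min(1, 0.889 + 1.000) = min(1, 1.889) = 1.000
¬v ⇒ (t ⊕ ((¬¬t ∨ (w ∨ w)) ⊕ (u ≡ u))) = min(1, 1 − 0.131 + 1.000) = min(1, 1.869) = 1.000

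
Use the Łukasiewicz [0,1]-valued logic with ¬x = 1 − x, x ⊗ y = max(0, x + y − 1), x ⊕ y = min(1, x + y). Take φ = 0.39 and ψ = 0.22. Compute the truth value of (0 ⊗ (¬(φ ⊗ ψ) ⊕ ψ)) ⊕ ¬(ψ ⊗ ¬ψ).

φ ⊗ ψ = max(0, 0.39 + 0.22 − 1) = max(0, -0.39) = 0.00
¬(φ ⊗ ψ) = 1 − 0.00 = 1.00
¬(φ ⊗ ψ) ⊕ ψ = min(1, 1.00 + 0.22) = min(1, 1.22) = 1.00
0 ⊗ (¬(φ ⊗ ψ) ⊕ ψ) = max(0, 0.00 + 1.00 − 1) = max(0, 0.00) = 0.00
¬ψ = 1 − 0.22 = 0.78
ψ ⊗ ¬ψ = max(0, 0.22 + 0.78 − 1) = max(0, 0.00) = 0.00
¬(ψ ⊗ ¬ψ) = 1 − 0.00 = 1.00
(0 ⊗ (¬(φ ⊗ ψ) ⊕ ψ)) ⊕ ¬(ψ ⊗ ¬ψ) = min(1, 0.00 + 1.00) = min(1, 1.00) = 1.00

1.00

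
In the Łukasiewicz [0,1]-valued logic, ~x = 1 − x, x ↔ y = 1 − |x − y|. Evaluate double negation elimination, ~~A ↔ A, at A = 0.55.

~A = 1 − 0.55 = 0.45
~~A = 1 − 0.45 = 0.55
~~A ↔ A = 1 − |0.55 − 0.55| = 1 − 0.00 = 1.00
(As expected: always 1 in Ł∞ since negation is involutive.)

1.00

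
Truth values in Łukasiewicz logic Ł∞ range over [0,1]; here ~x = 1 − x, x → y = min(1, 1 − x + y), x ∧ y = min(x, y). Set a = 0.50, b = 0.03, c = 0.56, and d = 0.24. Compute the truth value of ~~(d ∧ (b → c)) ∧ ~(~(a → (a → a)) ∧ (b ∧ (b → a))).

0.24

b → c = min(1, 1 − 0.03 + 0.56) = min(1, 1.53) = 1.00
d ∧ (b → c) = min(0.24, 1.00) = 0.24
~(d ∧ (b → c)) = 1 − 0.24 = 0.76
~~(d ∧ (b → c)) = 1 − 0.76 = 0.24
a → a = min(1, 1 − 0.50 + 0.50) = min(1, 1.00) = 1.00
a → (a → a) = min(1, 1 − 0.50 + 1.00) = min(1, 1.50) = 1.00
~(a → (a → a)) = 1 − 1.00 = 0.00
b → a = min(1, 1 − 0.03 + 0.50) = min(1, 1.47) = 1.00
b ∧ (b → a) = min(0.03, 1.00) = 0.03
~(a → (a → a)) ∧ (b ∧ (b → a)) = min(0.00, 0.03) = 0.00
~(~(a → (a → a)) ∧ (b ∧ (b → a))) = 1 − 0.00 = 1.00
~~(d ∧ (b → c)) ∧ ~(~(a → (a → a)) ∧ (b ∧ (b → a))) = min(0.24, 1.00) = 0.24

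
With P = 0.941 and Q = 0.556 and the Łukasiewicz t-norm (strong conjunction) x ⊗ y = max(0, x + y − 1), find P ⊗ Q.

P ⊗ Q = max(0, 0.941 + 0.556 − 1) = max(0, 0.497) = 0.497
For comparison, the Gödel (minimum) t-norm min(x, y) would give 0.556.

0.497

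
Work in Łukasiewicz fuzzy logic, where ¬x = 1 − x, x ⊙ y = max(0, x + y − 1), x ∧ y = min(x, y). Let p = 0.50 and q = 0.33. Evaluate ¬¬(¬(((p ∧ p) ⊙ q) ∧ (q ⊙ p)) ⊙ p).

p ∧ p = min(0.50, 0.50) = 0.50
(p ∧ p) ⊙ q = max(0, 0.50 + 0.33 − 1) = max(0, -0.17) = 0.00
q ⊙ p = max(0, 0.33 + 0.50 − 1) = max(0, -0.17) = 0.00
((p ∧ p) ⊙ q) ∧ (q ⊙ p) = min(0.00, 0.00) = 0.00
¬(((p ∧ p) ⊙ q) ∧ (q ⊙ p)) = 1 − 0.00 = 1.00
¬(((p ∧ p) ⊙ q) ∧ (q ⊙ p)) ⊙ p = max(0, 1.00 + 0.50 − 1) = max(0, 0.50) = 0.50
¬(¬(((p ∧ p) ⊙ q) ∧ (q ⊙ p)) ⊙ p) = 1 − 0.50 = 0.50
¬¬(¬(((p ∧ p) ⊙ q) ∧ (q ⊙ p)) ⊙ p) = 1 − 0.50 = 0.50

0.50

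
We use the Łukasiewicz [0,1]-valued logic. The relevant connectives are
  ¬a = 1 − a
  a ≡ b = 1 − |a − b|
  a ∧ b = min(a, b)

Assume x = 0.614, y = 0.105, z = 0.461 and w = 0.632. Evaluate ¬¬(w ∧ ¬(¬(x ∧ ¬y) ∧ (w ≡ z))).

0.614

¬y = 1 − 0.105 = 0.895
x ∧ ¬y = min(0.614, 0.895) = 0.614
¬(x ∧ ¬y) = 1 − 0.614 = 0.386
w ≡ z = 1 − |0.632 − 0.461| = 1 − 0.171 = 0.829
¬(x ∧ ¬y) ∧ (w ≡ z) = min(0.386, 0.829) = 0.386
¬(¬(x ∧ ¬y) ∧ (w ≡ z)) = 1 − 0.386 = 0.614
w ∧ ¬(¬(x ∧ ¬y) ∧ (w ≡ z)) = min(0.632, 0.614) = 0.614
¬(w ∧ ¬(¬(x ∧ ¬y) ∧ (w ≡ z))) = 1 − 0.614 = 0.386
¬¬(w ∧ ¬(¬(x ∧ ¬y) ∧ (w ≡ z))) = 1 − 0.386 = 0.614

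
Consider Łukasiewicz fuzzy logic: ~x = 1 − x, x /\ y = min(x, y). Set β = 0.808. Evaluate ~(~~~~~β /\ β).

~β = 1 − 0.808 = 0.192
~~β = 1 − 0.192 = 0.808
~~~β = 1 − 0.808 = 0.192
~~~~β = 1 − 0.192 = 0.808
~~~~~β = 1 − 0.808 = 0.192
~~~~~β /\ β = min(0.192, 0.808) = 0.192
~(~~~~~β /\ β) = 1 − 0.192 = 0.808

0.808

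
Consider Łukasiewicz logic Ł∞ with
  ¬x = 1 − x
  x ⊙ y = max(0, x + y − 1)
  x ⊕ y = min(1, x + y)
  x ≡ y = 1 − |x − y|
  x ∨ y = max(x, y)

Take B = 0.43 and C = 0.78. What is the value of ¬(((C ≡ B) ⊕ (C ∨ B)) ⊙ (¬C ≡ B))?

C ≡ B = 1 − |0.78 − 0.43| = 1 − 0.35 = 0.65
C ∨ B = max(0.78, 0.43) = 0.78
(C ≡ B) ⊕ (C ∨ B) = min(1, 0.65 + 0.78) = min(1, 1.43) = 1.00
¬C = 1 − 0.78 = 0.22
¬C ≡ B = 1 − |0.22 − 0.43| = 1 − 0.21 = 0.79
((C ≡ B) ⊕ (C ∨ B)) ⊙ (¬C ≡ B) = max(0, 1.00 + 0.79 − 1) = max(0, 0.79) = 0.79
¬(((C ≡ B) ⊕ (C ∨ B)) ⊙ (¬C ≡ B)) = 1 − 0.79 = 0.21

0.21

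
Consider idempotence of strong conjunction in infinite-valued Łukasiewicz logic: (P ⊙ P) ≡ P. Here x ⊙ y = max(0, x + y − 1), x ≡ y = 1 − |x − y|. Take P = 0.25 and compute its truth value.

0.75

P ⊙ P = max(0, 0.25 + 0.25 − 1) = max(0, -0.50) = 0.00
(P ⊙ P) ≡ P = 1 − |0.00 − 0.25| = 1 − 0.25 = 0.75
(The value 0.75 < 1 shows this instance is not satisfied; fails in Ł∞ since a ⊗ a = max(0, 2a−1) ≠ a in general.)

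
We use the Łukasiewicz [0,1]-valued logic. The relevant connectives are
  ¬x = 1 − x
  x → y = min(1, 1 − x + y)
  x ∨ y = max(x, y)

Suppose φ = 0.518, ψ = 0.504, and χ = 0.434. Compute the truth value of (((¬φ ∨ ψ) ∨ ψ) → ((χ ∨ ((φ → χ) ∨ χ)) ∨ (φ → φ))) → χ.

0.434

¬φ = 1 − 0.518 = 0.482
¬φ ∨ ψ = max(0.482, 0.504) = 0.504
(¬φ ∨ ψ) ∨ ψ = max(0.504, 0.504) = 0.504
φ → χ = min(1, 1 − 0.518 + 0.434) = min(1, 0.916) = 0.916
(φ → χ) ∨ χ = max(0.916, 0.434) = 0.916
χ ∨ ((φ → χ) ∨ χ) = max(0.434, 0.916) = 0.916
φ → φ = min(1, 1 − 0.518 + 0.518) = min(1, 1.000) = 1.000
(χ ∨ ((φ → χ) ∨ χ)) ∨ (φ → φ) = max(0.916, 1.000) = 1.000
((¬φ ∨ ψ) ∨ ψ) → ((χ ∨ ((φ → χ) ∨ χ)) ∨ (φ → φ)) = min(1, 1 − 0.504 + 1.000) = min(1, 1.496) = 1.000
(((¬φ ∨ ψ) ∨ ψ) → ((χ ∨ ((φ → χ) ∨ χ)) ∨ (φ → φ))) → χ = min(1, 1 − 1.000 + 0.434) = min(1, 0.434) = 0.434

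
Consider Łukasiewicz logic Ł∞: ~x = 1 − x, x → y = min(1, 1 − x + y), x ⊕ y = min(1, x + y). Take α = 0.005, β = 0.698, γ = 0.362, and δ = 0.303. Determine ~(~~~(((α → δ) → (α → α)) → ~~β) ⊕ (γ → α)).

α → δ = min(1, 1 − 0.005 + 0.303) = min(1, 1.298) = 1.000
α → α = min(1, 1 − 0.005 + 0.005) = min(1, 1.000) = 1.000
(α → δ) → (α → α) = min(1, 1 − 1.000 + 1.000) = min(1, 1.000) = 1.000
~β = 1 − 0.698 = 0.302
~~β = 1 − 0.302 = 0.698
((α → δ) → (α → α)) → ~~β = min(1, 1 − 1.000 + 0.698) = min(1, 0.698) = 0.698
~(((α → δ) → (α → α)) → ~~β) = 1 − 0.698 = 0.302
~~(((α → δ) → (α → α)) → ~~β) = 1 − 0.302 = 0.698
~~~(((α → δ) → (α → α)) → ~~β) = 1 − 0.698 = 0.302
γ → α = min(1, 1 − 0.362 + 0.005) = min(1, 0.643) = 0.643
~~~(((α → δ) → (α → α)) → ~~β) ⊕ (γ → α) = min(1, 0.302 + 0.643) = min(1, 0.945) = 0.945
~(~~~(((α → δ) → (α → α)) → ~~β) ⊕ (γ → α)) = 1 − 0.945 = 0.055

0.055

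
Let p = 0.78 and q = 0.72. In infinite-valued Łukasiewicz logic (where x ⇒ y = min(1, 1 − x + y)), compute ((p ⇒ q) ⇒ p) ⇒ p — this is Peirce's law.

p ⇒ q = min(1, 1 − 0.78 + 0.72) = min(1, 0.94) = 0.94
(p ⇒ q) ⇒ p = min(1, 1 − 0.94 + 0.78) = min(1, 0.84) = 0.84
((p ⇒ q) ⇒ p) ⇒ p = min(1, 1 − 0.84 + 0.78) = min(1, 0.94) = 0.94
(The value 0.94 < 1 shows this instance is not satisfied; not a Ł∞-tautology in general.)

0.94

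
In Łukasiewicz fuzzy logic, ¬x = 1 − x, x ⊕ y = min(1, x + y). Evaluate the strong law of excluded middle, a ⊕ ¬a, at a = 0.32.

¬a = 1 − 0.32 = 0.68
a ⊕ ¬a = min(1, 0.32 + 0.68) = min(1, 1.00) = 1.00
(As expected: always 1 in Ł∞ since a ⊕ (1−a) = 1.)

1.00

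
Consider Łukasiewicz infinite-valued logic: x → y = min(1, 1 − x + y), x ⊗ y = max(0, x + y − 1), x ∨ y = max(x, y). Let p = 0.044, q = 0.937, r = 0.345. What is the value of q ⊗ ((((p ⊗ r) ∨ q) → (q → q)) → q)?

0.874

p ⊗ r = max(0, 0.044 + 0.345 − 1) = max(0, -0.611) = 0.000
(p ⊗ r) ∨ q = max(0.000, 0.937) = 0.937
q → q = min(1, 1 − 0.937 + 0.937) = min(1, 1.000) = 1.000
((p ⊗ r) ∨ q) → (q → q) = min(1, 1 − 0.937 + 1.000) = min(1, 1.063) = 1.000
(((p ⊗ r) ∨ q) → (q → q)) → q = min(1, 1 − 1.000 + 0.937) = min(1, 0.937) = 0.937
q ⊗ ((((p ⊗ r) ∨ q) → (q → q)) → q) = max(0, 0.937 + 0.937 − 1) = max(0, 0.874) = 0.874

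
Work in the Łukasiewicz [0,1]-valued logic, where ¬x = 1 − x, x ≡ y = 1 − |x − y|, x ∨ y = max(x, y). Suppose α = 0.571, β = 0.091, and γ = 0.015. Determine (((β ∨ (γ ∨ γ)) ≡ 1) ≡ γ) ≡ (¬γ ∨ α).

0.939

γ ∨ γ = max(0.015, 0.015) = 0.015
β ∨ (γ ∨ γ) = max(0.091, 0.015) = 0.091
(β ∨ (γ ∨ γ)) ≡ 1 = 1 − |0.091 − 1.000| = 1 − 0.909 = 0.091
((β ∨ (γ ∨ γ)) ≡ 1) ≡ γ = 1 − |0.091 − 0.015| = 1 − 0.076 = 0.924
¬γ = 1 − 0.015 = 0.985
¬γ ∨ α = max(0.985, 0.571) = 0.985
(((β ∨ (γ ∨ γ)) ≡ 1) ≡ γ) ≡ (¬γ ∨ α) = 1 − |0.924 − 0.985| = 1 − 0.061 = 0.939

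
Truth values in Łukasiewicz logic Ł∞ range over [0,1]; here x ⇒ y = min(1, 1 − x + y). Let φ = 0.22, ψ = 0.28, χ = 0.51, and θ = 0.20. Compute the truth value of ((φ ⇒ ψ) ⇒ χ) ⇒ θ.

φ ⇒ ψ = min(1, 1 − 0.22 + 0.28) = min(1, 1.06) = 1.00
(φ ⇒ ψ) ⇒ χ = min(1, 1 − 1.00 + 0.51) = min(1, 0.51) = 0.51
((φ ⇒ ψ) ⇒ χ) ⇒ θ = min(1, 1 − 0.51 + 0.20) = min(1, 0.69) = 0.69

0.69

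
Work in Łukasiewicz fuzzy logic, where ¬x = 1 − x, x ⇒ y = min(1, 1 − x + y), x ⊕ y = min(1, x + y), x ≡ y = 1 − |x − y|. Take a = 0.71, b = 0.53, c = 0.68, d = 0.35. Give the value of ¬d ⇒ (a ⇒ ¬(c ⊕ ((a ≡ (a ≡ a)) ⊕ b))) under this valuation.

¬d = 1 − 0.35 = 0.65
a ≡ a = 1 − |0.71 − 0.71| = 1 − 0.00 = 1.00
a ≡ (a ≡ a) = 1 − |0.71 − 1.00| = 1 − 0.29 = 0.71
(a ≡ (a ≡ a)) ⊕ b = min(1, 0.71 + 0.53) = min(1, 1.24) = 1.00
c ⊕ ((a ≡ (a ≡ a)) ⊕ b) = min(1, 0.68 + 1.00) = min(1, 1.68) = 1.00
¬(c ⊕ ((a ≡ (a ≡ a)) ⊕ b)) = 1 − 1.00 = 0.00
a ⇒ ¬(c ⊕ ((a ≡ (a ≡ a)) ⊕ b)) = min(1, 1 − 0.71 + 0.00) = min(1, 0.29) = 0.29
¬d ⇒ (a ⇒ ¬(c ⊕ ((a ≡ (a ≡ a)) ⊕ b))) = min(1, 1 − 0.65 + 0.29) = min(1, 0.64) = 0.64

0.64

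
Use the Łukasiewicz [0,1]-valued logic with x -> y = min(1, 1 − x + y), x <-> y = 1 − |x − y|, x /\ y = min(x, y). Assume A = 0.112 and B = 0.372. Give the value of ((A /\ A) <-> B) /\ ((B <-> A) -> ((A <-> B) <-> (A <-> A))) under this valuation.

A /\ A = min(0.112, 0.112) = 0.112
(A /\ A) <-> B = 1 − |0.112 − 0.372| = 1 − 0.260 = 0.740
B <-> A = 1 − |0.372 − 0.112| = 1 − 0.260 = 0.740
A <-> B = 1 − |0.112 − 0.372| = 1 − 0.260 = 0.740
A <-> A = 1 − |0.112 − 0.112| = 1 − 0.000 = 1.000
(A <-> B) <-> (A <-> A) = 1 − |0.740 − 1.000| = 1 − 0.260 = 0.740
(B <-> A) -> ((A <-> B) <-> (A <-> A)) = min(1, 1 − 0.740 + 0.740) = min(1, 1.000) = 1.000
((A /\ A) <-> B) /\ ((B <-> A) -> ((A <-> B) <-> (A <-> A))) = min(0.740, 1.000) = 0.740

0.740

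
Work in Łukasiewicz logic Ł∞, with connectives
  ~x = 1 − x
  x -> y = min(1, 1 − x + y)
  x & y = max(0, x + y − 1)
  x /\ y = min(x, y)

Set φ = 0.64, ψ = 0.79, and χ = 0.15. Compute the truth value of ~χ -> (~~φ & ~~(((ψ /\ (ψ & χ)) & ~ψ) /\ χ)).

0.15

~χ = 1 − 0.15 = 0.85
~φ = 1 − 0.64 = 0.36
~~φ = 1 − 0.36 = 0.64
ψ & χ = max(0, 0.79 + 0.15 − 1) = max(0, -0.06) = 0.00
ψ /\ (ψ & χ) = min(0.79, 0.00) = 0.00
~ψ = 1 − 0.79 = 0.21
(ψ /\ (ψ & χ)) & ~ψ = max(0, 0.00 + 0.21 − 1) = max(0, -0.79) = 0.00
((ψ /\ (ψ & χ)) & ~ψ) /\ χ = min(0.00, 0.15) = 0.00
~(((ψ /\ (ψ & χ)) & ~ψ) /\ χ) = 1 − 0.00 = 1.00
~~(((ψ /\ (ψ & χ)) & ~ψ) /\ χ) = 1 − 1.00 = 0.00
~~φ & ~~(((ψ /\ (ψ & χ)) & ~ψ) /\ χ) = max(0, 0.64 + 0.00 − 1) = max(0, -0.36) = 0.00
~χ -> (~~φ & ~~(((ψ /\ (ψ & χ)) & ~ψ) /\ χ)) = min(1, 1 − 0.85 + 0.00) = min(1, 0.15) = 0.15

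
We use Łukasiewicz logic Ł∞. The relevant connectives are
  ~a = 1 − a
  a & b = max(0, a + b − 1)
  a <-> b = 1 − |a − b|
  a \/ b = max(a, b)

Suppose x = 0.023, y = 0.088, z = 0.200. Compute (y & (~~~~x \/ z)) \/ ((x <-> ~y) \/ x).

~x = 1 − 0.023 = 0.977
~~x = 1 − 0.977 = 0.023
~~~x = 1 − 0.023 = 0.977
~~~~x = 1 − 0.977 = 0.023
~~~~x \/ z = max(0.023, 0.200) = 0.200
y & (~~~~x \/ z) = max(0, 0.088 + 0.200 − 1) = max(0, -0.712) = 0.000
~y = 1 − 0.088 = 0.912
x <-> ~y = 1 − |0.023 − 0.912| = 1 − 0.889 = 0.111
(x <-> ~y) \/ x = max(0.111, 0.023) = 0.111
(y & (~~~~x \/ z)) \/ ((x <-> ~y) \/ x) = max(0.000, 0.111) = 0.111

0.111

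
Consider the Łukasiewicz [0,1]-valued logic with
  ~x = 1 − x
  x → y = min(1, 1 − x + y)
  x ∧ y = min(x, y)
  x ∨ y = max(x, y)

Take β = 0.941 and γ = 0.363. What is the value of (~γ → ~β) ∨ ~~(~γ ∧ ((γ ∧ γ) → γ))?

~γ = 1 − 0.363 = 0.637
~β = 1 − 0.941 = 0.059
~γ → ~β = min(1, 1 − 0.637 + 0.059) = min(1, 0.422) = 0.422
γ ∧ γ = min(0.363, 0.363) = 0.363
(γ ∧ γ) → γ = min(1, 1 − 0.363 + 0.363) = min(1, 1.000) = 1.000
~γ ∧ ((γ ∧ γ) → γ) = min(0.637, 1.000) = 0.637
~(~γ ∧ ((γ ∧ γ) → γ)) = 1 − 0.637 = 0.363
~~(~γ ∧ ((γ ∧ γ) → γ)) = 1 − 0.363 = 0.637
(~γ → ~β) ∨ ~~(~γ ∧ ((γ ∧ γ) → γ)) = max(0.422, 0.637) = 0.637

0.637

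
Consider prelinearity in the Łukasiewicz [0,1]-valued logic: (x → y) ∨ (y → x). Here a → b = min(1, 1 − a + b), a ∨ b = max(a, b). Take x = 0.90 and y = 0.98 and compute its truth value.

1.00

x → y = min(1, 1 − 0.90 + 0.98) = min(1, 1.08) = 1.00
y → x = min(1, 1 − 0.98 + 0.90) = min(1, 0.92) = 0.92
(x → y) ∨ (y → x) = max(1.00, 0.92) = 1.00
(As expected: a Ł∞-tautology — holds in every MV-chain.)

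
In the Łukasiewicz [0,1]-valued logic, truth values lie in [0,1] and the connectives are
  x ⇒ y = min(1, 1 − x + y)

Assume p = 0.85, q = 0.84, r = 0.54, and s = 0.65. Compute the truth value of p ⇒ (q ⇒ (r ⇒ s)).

1.00

r ⇒ s = min(1, 1 − 0.54 + 0.65) = min(1, 1.11) = 1.00
q ⇒ (r ⇒ s) = min(1, 1 − 0.84 + 1.00) = min(1, 1.16) = 1.00
p ⇒ (q ⇒ (r ⇒ s)) = min(1, 1 − 0.85 + 1.00) = min(1, 1.15) = 1.00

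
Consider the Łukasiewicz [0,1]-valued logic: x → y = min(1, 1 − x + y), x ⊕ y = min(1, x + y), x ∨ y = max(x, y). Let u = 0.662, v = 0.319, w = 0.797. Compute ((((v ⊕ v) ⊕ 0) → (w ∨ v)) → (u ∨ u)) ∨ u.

0.662

v ⊕ v = min(1, 0.319 + 0.319) = min(1, 0.638) = 0.638
(v ⊕ v) ⊕ 0 = min(1, 0.638 + 0.000) = min(1, 0.638) = 0.638
w ∨ v = max(0.797, 0.319) = 0.797
((v ⊕ v) ⊕ 0) → (w ∨ v) = min(1, 1 − 0.638 + 0.797) = min(1, 1.159) = 1.000
u ∨ u = max(0.662, 0.662) = 0.662
(((v ⊕ v) ⊕ 0) → (w ∨ v)) → (u ∨ u) = min(1, 1 − 1.000 + 0.662) = min(1, 0.662) = 0.662
((((v ⊕ v) ⊕ 0) → (w ∨ v)) → (u ∨ u)) ∨ u = max(0.662, 0.662) = 0.662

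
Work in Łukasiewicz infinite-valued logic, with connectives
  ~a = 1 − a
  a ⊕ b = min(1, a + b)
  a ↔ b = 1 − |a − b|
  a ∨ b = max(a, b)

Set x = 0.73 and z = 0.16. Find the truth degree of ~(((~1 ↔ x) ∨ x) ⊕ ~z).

~1 = 1 − 1.00 = 0.00
~1 ↔ x = 1 − |0.00 − 0.73| = 1 − 0.73 = 0.27
(~1 ↔ x) ∨ x = max(0.27, 0.73) = 0.73
~z = 1 − 0.16 = 0.84
((~1 ↔ x) ∨ x) ⊕ ~z = min(1, 0.73 + 0.84) = min(1, 1.57) = 1.00
~(((~1 ↔ x) ∨ x) ⊕ ~z) = 1 − 1.00 = 0.00

0.00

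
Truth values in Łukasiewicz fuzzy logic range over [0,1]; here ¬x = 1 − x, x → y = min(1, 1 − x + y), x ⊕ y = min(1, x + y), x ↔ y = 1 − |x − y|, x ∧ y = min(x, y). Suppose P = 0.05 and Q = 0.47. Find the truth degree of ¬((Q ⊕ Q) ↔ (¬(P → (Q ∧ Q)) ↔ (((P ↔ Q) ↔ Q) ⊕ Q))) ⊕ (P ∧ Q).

Q ⊕ Q = min(1, 0.47 + 0.47) = min(1, 0.94) = 0.94
Q ∧ Q = min(0.47, 0.47) = 0.47
P → (Q ∧ Q) = min(1, 1 − 0.05 + 0.47) = min(1, 1.42) = 1.00
¬(P → (Q ∧ Q)) = 1 − 1.00 = 0.00
P ↔ Q = 1 − |0.05 − 0.47| = 1 − 0.42 = 0.58
(P ↔ Q) ↔ Q = 1 − |0.58 − 0.47| = 1 − 0.11 = 0.89
((P ↔ Q) ↔ Q) ⊕ Q = min(1, 0.89 + 0.47) = min(1, 1.36) = 1.00
¬(P → (Q ∧ Q)) ↔ (((P ↔ Q) ↔ Q) ⊕ Q) = 1 − |0.00 − 1.00| = 1 − 1.00 = 0.00
(Q ⊕ Q) ↔ (¬(P → (Q ∧ Q)) ↔ (((P ↔ Q) ↔ Q) ⊕ Q)) = 1 − |0.94 − 0.00| = 1 − 0.94 = 0.06
¬((Q ⊕ Q) ↔ (¬(P → (Q ∧ Q)) ↔ (((P ↔ Q) ↔ Q) ⊕ Q))) = 1 − 0.06 = 0.94
P ∧ Q = min(0.05, 0.47) = 0.05
¬((Q ⊕ Q) ↔ (¬(P → (Q ∧ Q)) ↔ (((P ↔ Q) ↔ Q) ⊕ Q))) ⊕ (P ∧ Q) = min(1, 0.94 + 0.05) = min(1, 0.99) = 0.99

0.99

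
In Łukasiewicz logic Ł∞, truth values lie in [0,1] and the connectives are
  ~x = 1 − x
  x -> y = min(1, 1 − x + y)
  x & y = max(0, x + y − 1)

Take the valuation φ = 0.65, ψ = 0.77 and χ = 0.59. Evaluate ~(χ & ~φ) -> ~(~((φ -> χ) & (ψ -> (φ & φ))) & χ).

0.88

~φ = 1 − 0.65 = 0.35
χ & ~φ = max(0, 0.59 + 0.35 − 1) = max(0, -0.06) = 0.00
~(χ & ~φ) = 1 − 0.00 = 1.00
φ -> χ = min(1, 1 − 0.65 + 0.59) = min(1, 0.94) = 0.94
φ & φ = max(0, 0.65 + 0.65 − 1) = max(0, 0.30) = 0.30
ψ -> (φ & φ) = min(1, 1 − 0.77 + 0.30) = min(1, 0.53) = 0.53
(φ -> χ) & (ψ -> (φ & φ)) = max(0, 0.94 + 0.53 − 1) = max(0, 0.47) = 0.47
~((φ -> χ) & (ψ -> (φ & φ))) = 1 − 0.47 = 0.53
~((φ -> χ) & (ψ -> (φ & φ))) & χ = max(0, 0.53 + 0.59 − 1) = max(0, 0.12) = 0.12
~(~((φ -> χ) & (ψ -> (φ & φ))) & χ) = 1 − 0.12 = 0.88
~(χ & ~φ) -> ~(~((φ -> χ) & (ψ -> (φ & φ))) & χ) = min(1, 1 − 1.00 + 0.88) = min(1, 0.88) = 0.88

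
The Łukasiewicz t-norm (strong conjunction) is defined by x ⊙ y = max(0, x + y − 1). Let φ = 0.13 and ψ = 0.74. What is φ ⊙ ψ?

φ ⊙ ψ = max(0, 0.13 + 0.74 − 1) = max(0, -0.13) = 0.00
For comparison, the Gödel (minimum) t-norm min(x, y) would give 0.13.

0.00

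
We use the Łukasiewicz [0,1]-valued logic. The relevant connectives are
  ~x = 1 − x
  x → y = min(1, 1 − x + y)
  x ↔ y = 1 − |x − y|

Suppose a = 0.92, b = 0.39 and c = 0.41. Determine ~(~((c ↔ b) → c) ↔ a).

0.35

c ↔ b = 1 − |0.41 − 0.39| = 1 − 0.02 = 0.98
(c ↔ b) → c = min(1, 1 − 0.98 + 0.41) = min(1, 0.43) = 0.43
~((c ↔ b) → c) = 1 − 0.43 = 0.57
~((c ↔ b) → c) ↔ a = 1 − |0.57 − 0.92| = 1 − 0.35 = 0.65
~(~((c ↔ b) → c) ↔ a) = 1 − 0.65 = 0.35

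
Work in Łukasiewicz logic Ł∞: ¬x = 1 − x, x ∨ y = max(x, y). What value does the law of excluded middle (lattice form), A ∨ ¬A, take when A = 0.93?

0.93

¬A = 1 − 0.93 = 0.07
A ∨ ¬A = max(0.93, 0.07) = 0.93
(The value 0.93 < 1 shows this instance is not satisfied; not a Ł∞-tautology — its value is max(a, 1−a).)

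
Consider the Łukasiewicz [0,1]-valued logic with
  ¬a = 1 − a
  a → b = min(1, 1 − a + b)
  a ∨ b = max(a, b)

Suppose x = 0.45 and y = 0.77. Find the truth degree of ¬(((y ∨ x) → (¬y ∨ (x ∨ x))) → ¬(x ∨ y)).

0.45

y ∨ x = max(0.77, 0.45) = 0.77
¬y = 1 − 0.77 = 0.23
x ∨ x = max(0.45, 0.45) = 0.45
¬y ∨ (x ∨ x) = max(0.23, 0.45) = 0.45
(y ∨ x) → (¬y ∨ (x ∨ x)) = min(1, 1 − 0.77 + 0.45) = min(1, 0.68) = 0.68
x ∨ y = max(0.45, 0.77) = 0.77
¬(x ∨ y) = 1 − 0.77 = 0.23
((y ∨ x) → (¬y ∨ (x ∨ x))) → ¬(x ∨ y) = min(1, 1 − 0.68 + 0.23) = min(1, 0.55) = 0.55
¬(((y ∨ x) → (¬y ∨ (x ∨ x))) → ¬(x ∨ y)) = 1 − 0.55 = 0.45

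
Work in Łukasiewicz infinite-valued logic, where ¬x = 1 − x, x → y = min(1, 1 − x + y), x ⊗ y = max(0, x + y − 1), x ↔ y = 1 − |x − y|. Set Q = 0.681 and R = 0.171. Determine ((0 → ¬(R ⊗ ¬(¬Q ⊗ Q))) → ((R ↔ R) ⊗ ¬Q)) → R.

0.852

¬Q = 1 − 0.681 = 0.319
¬Q ⊗ Q = max(0, 0.319 + 0.681 − 1) = max(0, 0.000) = 0.000
¬(¬Q ⊗ Q) = 1 − 0.000 = 1.000
R ⊗ ¬(¬Q ⊗ Q) = max(0, 0.171 + 1.000 − 1) = max(0, 0.171) = 0.171
¬(R ⊗ ¬(¬Q ⊗ Q)) = 1 − 0.171 = 0.829
0 → ¬(R ⊗ ¬(¬Q ⊗ Q)) = min(1, 1 − 0.000 + 0.829) = min(1, 1.829) = 1.000
R ↔ R = 1 − |0.171 − 0.171| = 1 − 0.000 = 1.000
(R ↔ R) ⊗ ¬Q = max(0, 1.000 + 0.319 − 1) = max(0, 0.319) = 0.319
(0 → ¬(R ⊗ ¬(¬Q ⊗ Q))) → ((R ↔ R) ⊗ ¬Q) = min(1, 1 − 1.000 + 0.319) = min(1, 0.319) = 0.319
((0 → ¬(R ⊗ ¬(¬Q ⊗ Q))) → ((R ↔ R) ⊗ ¬Q)) → R = min(1, 1 − 0.319 + 0.171) = min(1, 0.852) = 0.852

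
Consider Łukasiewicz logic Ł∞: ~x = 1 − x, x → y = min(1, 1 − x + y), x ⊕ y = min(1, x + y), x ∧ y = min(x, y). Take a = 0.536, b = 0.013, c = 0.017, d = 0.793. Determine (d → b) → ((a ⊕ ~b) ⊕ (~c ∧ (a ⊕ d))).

1.000

d → b = min(1, 1 − 0.793 + 0.013) = min(1, 0.220) = 0.220
~b = 1 − 0.013 = 0.987
a ⊕ ~b = min(1, 0.536 + 0.987) = min(1, 1.523) = 1.000
~c = 1 − 0.017 = 0.983
a ⊕ d = min(1, 0.536 + 0.793) = min(1, 1.329) = 1.000
~c ∧ (a ⊕ d) = min(0.983, 1.000) = 0.983
(a ⊕ ~b) ⊕ (~c ∧ (a ⊕ d)) = min(1, 1.000 + 0.983) = min(1, 1.983) = 1.000
(d → b) → ((a ⊕ ~b) ⊕ (~c ∧ (a ⊕ d))) = min(1, 1 − 0.220 + 1.000) = min(1, 1.780) = 1.000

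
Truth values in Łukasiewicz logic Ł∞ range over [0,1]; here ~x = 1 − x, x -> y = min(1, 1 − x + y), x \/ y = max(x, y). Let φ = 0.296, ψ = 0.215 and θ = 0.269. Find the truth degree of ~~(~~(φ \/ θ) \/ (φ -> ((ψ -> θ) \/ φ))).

φ \/ θ = max(0.296, 0.269) = 0.296
~(φ \/ θ) = 1 − 0.296 = 0.704
~~(φ \/ θ) = 1 − 0.704 = 0.296
ψ -> θ = min(1, 1 − 0.215 + 0.269) = min(1, 1.054) = 1.000
(ψ -> θ) \/ φ = max(1.000, 0.296) = 1.000
φ -> ((ψ -> θ) \/ φ) = min(1, 1 − 0.296 + 1.000) = min(1, 1.704) = 1.000
~~(φ \/ θ) \/ (φ -> ((ψ -> θ) \/ φ)) = max(0.296, 1.000) = 1.000
~(~~(φ \/ θ) \/ (φ -> ((ψ -> θ) \/ φ))) = 1 − 1.000 = 0.000
~~(~~(φ \/ θ) \/ (φ -> ((ψ -> θ) \/ φ))) = 1 − 0.000 = 1.000

1.000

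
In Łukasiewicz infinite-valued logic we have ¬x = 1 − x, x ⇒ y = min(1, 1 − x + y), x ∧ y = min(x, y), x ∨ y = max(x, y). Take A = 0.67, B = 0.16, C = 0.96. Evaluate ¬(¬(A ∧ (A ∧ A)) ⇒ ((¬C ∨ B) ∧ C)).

A ∧ A = min(0.67, 0.67) = 0.67
A ∧ (A ∧ A) = min(0.67, 0.67) = 0.67
¬(A ∧ (A ∧ A)) = 1 − 0.67 = 0.33
¬C = 1 − 0.96 = 0.04
¬C ∨ B = max(0.04, 0.16) = 0.16
(¬C ∨ B) ∧ C = min(0.16, 0.96) = 0.16
¬(A ∧ (A ∧ A)) ⇒ ((¬C ∨ B) ∧ C) = min(1, 1 − 0.33 + 0.16) = min(1, 0.83) = 0.83
¬(¬(A ∧ (A ∧ A)) ⇒ ((¬C ∨ B) ∧ C)) = 1 − 0.83 = 0.17

0.17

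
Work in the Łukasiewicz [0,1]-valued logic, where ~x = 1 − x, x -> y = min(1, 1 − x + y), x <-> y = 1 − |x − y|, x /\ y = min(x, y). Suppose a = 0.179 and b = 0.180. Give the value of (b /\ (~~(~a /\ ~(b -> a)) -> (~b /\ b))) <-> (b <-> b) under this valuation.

~a = 1 − 0.179 = 0.821
b -> a = min(1, 1 − 0.180 + 0.179) = min(1, 0.999) = 0.999
~(b -> a) = 1 − 0.999 = 0.001
~a /\ ~(b -> a) = min(0.821, 0.001) = 0.001
~(~a /\ ~(b -> a)) = 1 − 0.001 = 0.999
~~(~a /\ ~(b -> a)) = 1 − 0.999 = 0.001
~b = 1 − 0.180 = 0.820
~b /\ b = min(0.820, 0.180) = 0.180
~~(~a /\ ~(b -> a)) -> (~b /\ b) = min(1, 1 − 0.001 + 0.180) = min(1, 1.179) = 1.000
b /\ (~~(~a /\ ~(b -> a)) -> (~b /\ b)) = min(0.180, 1.000) = 0.180
b <-> b = 1 − |0.180 − 0.180| = 1 − 0.000 = 1.000
(b /\ (~~(~a /\ ~(b -> a)) -> (~b /\ b))) <-> (b <-> b) = 1 − |0.180 − 1.000| = 1 − 0.820 = 0.180

0.180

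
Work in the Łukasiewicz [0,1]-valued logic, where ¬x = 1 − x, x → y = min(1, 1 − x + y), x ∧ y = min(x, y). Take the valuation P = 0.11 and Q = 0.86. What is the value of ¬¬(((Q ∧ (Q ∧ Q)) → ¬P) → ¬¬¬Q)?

Q ∧ Q = min(0.86, 0.86) = 0.86
Q ∧ (Q ∧ Q) = min(0.86, 0.86) = 0.86
¬P = 1 − 0.11 = 0.89
(Q ∧ (Q ∧ Q)) → ¬P = min(1, 1 − 0.86 + 0.89) = min(1, 1.03) = 1.00
¬Q = 1 − 0.86 = 0.14
¬¬Q = 1 − 0.14 = 0.86
¬¬¬Q = 1 − 0.86 = 0.14
((Q ∧ (Q ∧ Q)) → ¬P) → ¬¬¬Q = min(1, 1 − 1.00 + 0.14) = min(1, 0.14) = 0.14
¬(((Q ∧ (Q ∧ Q)) → ¬P) → ¬¬¬Q) = 1 − 0.14 = 0.86
¬¬(((Q ∧ (Q ∧ Q)) → ¬P) → ¬¬¬Q) = 1 − 0.86 = 0.14

0.14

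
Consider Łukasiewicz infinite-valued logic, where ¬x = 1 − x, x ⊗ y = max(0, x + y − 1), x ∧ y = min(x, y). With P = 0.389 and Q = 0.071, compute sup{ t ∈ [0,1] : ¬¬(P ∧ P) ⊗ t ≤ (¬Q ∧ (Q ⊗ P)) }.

P ∧ P = min(0.389, 0.389) = 0.389
¬(P ∧ P) = 1 − 0.389 = 0.611
¬¬(P ∧ P) = 1 − 0.611 = 0.389
So the left factor is ¬¬(P ∧ P) = 0.389.
¬Q = 1 − 0.071 = 0.929
Q ⊗ P = max(0, 0.071 + 0.389 − 1) = max(0, -0.540) = 0.000
¬Q ∧ (Q ⊗ P) = min(0.929, 0.000) = 0.000
So the right-hand bound is ¬Q ∧ (Q ⊗ P) = 0.000.
The residuum of the Łukasiewicz t-norm gives the supremum: min(1, 1 − 0.389 + 0.000).
1 − 0.389 + 0.000 = 0.611, so t = min(1, 0.611) = 0.611.
Check: 0.389 ⊗ 0.611 = max(0, 0.000) = 0.000 ≤ 0.000.

0.611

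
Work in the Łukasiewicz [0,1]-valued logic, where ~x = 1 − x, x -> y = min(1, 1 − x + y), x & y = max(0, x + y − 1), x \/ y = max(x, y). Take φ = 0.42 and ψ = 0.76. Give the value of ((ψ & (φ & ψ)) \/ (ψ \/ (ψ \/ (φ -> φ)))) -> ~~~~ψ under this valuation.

φ & ψ = max(0, 0.42 + 0.76 − 1) = max(0, 0.18) = 0.18
ψ & (φ & ψ) = max(0, 0.76 + 0.18 − 1) = max(0, -0.06) = 0.00
φ -> φ = min(1, 1 − 0.42 + 0.42) = min(1, 1.00) = 1.00
ψ \/ (φ -> φ) = max(0.76, 1.00) = 1.00
ψ \/ (ψ \/ (φ -> φ)) = max(0.76, 1.00) = 1.00
(ψ & (φ & ψ)) \/ (ψ \/ (ψ \/ (φ -> φ))) = max(0.00, 1.00) = 1.00
~ψ = 1 − 0.76 = 0.24
~~ψ = 1 − 0.24 = 0.76
~~~ψ = 1 − 0.76 = 0.24
~~~~ψ = 1 − 0.24 = 0.76
((ψ & (φ & ψ)) \/ (ψ \/ (ψ \/ (φ -> φ)))) -> ~~~~ψ = min(1, 1 − 1.00 + 0.76) = min(1, 0.76) = 0.76

0.76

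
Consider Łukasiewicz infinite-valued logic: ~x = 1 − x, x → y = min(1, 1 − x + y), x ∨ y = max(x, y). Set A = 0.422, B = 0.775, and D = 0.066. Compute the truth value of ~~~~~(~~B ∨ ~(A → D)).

~B = 1 − 0.775 = 0.225
~~B = 1 − 0.225 = 0.775
A → D = min(1, 1 − 0.422 + 0.066) = min(1, 0.644) = 0.644
~(A → D) = 1 − 0.644 = 0.356
~~B ∨ ~(A → D) = max(0.775, 0.356) = 0.775
~(~~B ∨ ~(A → D)) = 1 − 0.775 = 0.225
~~(~~B ∨ ~(A → D)) = 1 − 0.225 = 0.775
~~~(~~B ∨ ~(A → D)) = 1 − 0.775 = 0.225
~~~~(~~B ∨ ~(A → D)) = 1 − 0.225 = 0.775
~~~~~(~~B ∨ ~(A → D)) = 1 − 0.775 = 0.225

0.225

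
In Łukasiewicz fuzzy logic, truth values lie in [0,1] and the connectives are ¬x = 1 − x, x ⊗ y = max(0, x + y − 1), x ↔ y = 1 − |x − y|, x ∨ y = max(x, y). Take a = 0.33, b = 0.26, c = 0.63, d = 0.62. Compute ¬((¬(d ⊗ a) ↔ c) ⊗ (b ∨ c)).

0.74

d ⊗ a = max(0, 0.62 + 0.33 − 1) = max(0, -0.05) = 0.00
¬(d ⊗ a) = 1 − 0.00 = 1.00
¬(d ⊗ a) ↔ c = 1 − |1.00 − 0.63| = 1 − 0.37 = 0.63
b ∨ c = max(0.26, 0.63) = 0.63
(¬(d ⊗ a) ↔ c) ⊗ (b ∨ c) = max(0, 0.63 + 0.63 − 1) = max(0, 0.26) = 0.26
¬((¬(d ⊗ a) ↔ c) ⊗ (b ∨ c)) = 1 − 0.26 = 0.74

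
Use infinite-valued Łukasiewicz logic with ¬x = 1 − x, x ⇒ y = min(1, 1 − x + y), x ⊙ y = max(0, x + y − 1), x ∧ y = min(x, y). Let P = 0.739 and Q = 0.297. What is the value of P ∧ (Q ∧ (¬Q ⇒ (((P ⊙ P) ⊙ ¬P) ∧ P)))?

0.297

¬Q = 1 − 0.297 = 0.703
P ⊙ P = max(0, 0.739 + 0.739 − 1) = max(0, 0.478) = 0.478
¬P = 1 − 0.739 = 0.261
(P ⊙ P) ⊙ ¬P = max(0, 0.478 + 0.261 − 1) = max(0, -0.261) = 0.000
((P ⊙ P) ⊙ ¬P) ∧ P = min(0.000, 0.739) = 0.000
¬Q ⇒ (((P ⊙ P) ⊙ ¬P) ∧ P) = min(1, 1 − 0.703 + 0.000) = min(1, 0.297) = 0.297
Q ∧ (¬Q ⇒ (((P ⊙ P) ⊙ ¬P) ∧ P)) = min(0.297, 0.297) = 0.297
P ∧ (Q ∧ (¬Q ⇒ (((P ⊙ P) ⊙ ¬P) ∧ P))) = min(0.739, 0.297) = 0.297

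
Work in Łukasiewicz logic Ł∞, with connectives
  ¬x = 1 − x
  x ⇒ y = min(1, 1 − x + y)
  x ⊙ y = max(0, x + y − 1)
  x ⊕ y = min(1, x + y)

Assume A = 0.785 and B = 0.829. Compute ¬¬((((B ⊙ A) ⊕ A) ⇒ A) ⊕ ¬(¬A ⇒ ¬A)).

0.785

B ⊙ A = max(0, 0.829 + 0.785 − 1) = max(0, 0.614) = 0.614
(B ⊙ A) ⊕ A = min(1, 0.614 + 0.785) = min(1, 1.399) = 1.000
((B ⊙ A) ⊕ A) ⇒ A = min(1, 1 − 1.000 + 0.785) = min(1, 0.785) = 0.785
¬A = 1 − 0.785 = 0.215
¬A ⇒ ¬A = min(1, 1 − 0.215 + 0.215) = min(1, 1.000) = 1.000
¬(¬A ⇒ ¬A) = 1 − 1.000 = 0.000
(((B ⊙ A) ⊕ A) ⇒ A) ⊕ ¬(¬A ⇒ ¬A) = min(1, 0.785 + 0.000) = min(1, 0.785) = 0.785
¬((((B ⊙ A) ⊕ A) ⇒ A) ⊕ ¬(¬A ⇒ ¬A)) = 1 − 0.785 = 0.215
¬¬((((B ⊙ A) ⊕ A) ⇒ A) ⊕ ¬(¬A ⇒ ¬A)) = 1 − 0.215 = 0.785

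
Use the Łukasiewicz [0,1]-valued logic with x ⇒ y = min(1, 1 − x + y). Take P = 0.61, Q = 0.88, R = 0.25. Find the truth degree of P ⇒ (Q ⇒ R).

Q ⇒ R = min(1, 1 − 0.88 + 0.25) = min(1, 0.37) = 0.37
P ⇒ (Q ⇒ R) = min(1, 1 − 0.61 + 0.37) = min(1, 0.76) = 0.76

0.76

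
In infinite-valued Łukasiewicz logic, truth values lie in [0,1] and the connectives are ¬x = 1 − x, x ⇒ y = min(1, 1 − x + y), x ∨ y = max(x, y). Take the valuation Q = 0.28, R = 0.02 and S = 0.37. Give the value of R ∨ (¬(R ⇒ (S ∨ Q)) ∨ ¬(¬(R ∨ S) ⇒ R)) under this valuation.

S ∨ Q = max(0.37, 0.28) = 0.37
R ⇒ (S ∨ Q) = min(1, 1 − 0.02 + 0.37) = min(1, 1.35) = 1.00
¬(R ⇒ (S ∨ Q)) = 1 − 1.00 = 0.00
R ∨ S = max(0.02, 0.37) = 0.37
¬(R ∨ S) = 1 − 0.37 = 0.63
¬(R ∨ S) ⇒ R = min(1, 1 − 0.63 + 0.02) = min(1, 0.39) = 0.39
¬(¬(R ∨ S) ⇒ R) = 1 − 0.39 = 0.61
¬(R ⇒ (S ∨ Q)) ∨ ¬(¬(R ∨ S) ⇒ R) = max(0.00, 0.61) = 0.61
R ∨ (¬(R ⇒ (S ∨ Q)) ∨ ¬(¬(R ∨ S) ⇒ R)) = max(0.02, 0.61) = 0.61

0.61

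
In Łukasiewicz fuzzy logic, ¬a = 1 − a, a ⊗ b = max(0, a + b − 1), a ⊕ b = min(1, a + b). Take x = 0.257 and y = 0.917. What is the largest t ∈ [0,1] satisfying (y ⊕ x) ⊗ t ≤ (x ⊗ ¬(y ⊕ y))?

0.000

y ⊕ x = min(1, 0.917 + 0.257) = min(1, 1.174) = 1.000
So the left factor is y ⊕ x = 1.000.
y ⊕ y = min(1, 0.917 + 0.917) = min(1, 1.834) = 1.000
¬(y ⊕ y) = 1 − 1.000 = 0.000
x ⊗ ¬(y ⊕ y) = max(0, 0.257 + 0.000 − 1) = max(0, -0.743) = 0.000
So the right-hand bound is x ⊗ ¬(y ⊕ y) = 0.000.
The residuum of the Łukasiewicz t-norm gives the supremum: min(1, 1 − 1.000 + 0.000).
1 − 1.000 + 0.000 = 0.000, so t = min(1, 0.000) = 0.000.
Check: 1.000 ⊗ 0.000 = max(0, 0.000) = 0.000 ≤ 0.000.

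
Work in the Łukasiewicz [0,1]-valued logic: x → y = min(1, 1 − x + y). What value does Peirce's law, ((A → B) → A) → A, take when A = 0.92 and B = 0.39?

A → B = min(1, 1 − 0.92 + 0.39) = min(1, 0.47) = 0.47
(A → B) → A = min(1, 1 − 0.47 + 0.92) = min(1, 1.45) = 1.00
((A → B) → A) → A = min(1, 1 − 1.00 + 0.92) = min(1, 0.92) = 0.92
(The value 0.92 < 1 shows this instance is not satisfied; not a Ł∞-tautology in general.)

0.92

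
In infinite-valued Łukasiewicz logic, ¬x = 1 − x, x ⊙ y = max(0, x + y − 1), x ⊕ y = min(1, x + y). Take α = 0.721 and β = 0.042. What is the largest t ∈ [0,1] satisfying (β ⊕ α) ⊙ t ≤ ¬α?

β ⊕ α = min(1, 0.042 + 0.721) = min(1, 0.763) = 0.763
So the left factor is β ⊕ α = 0.763.
¬α = 1 − 0.721 = 0.279
So the right-hand bound is ¬α = 0.279.
The residuum of the Łukasiewicz t-norm gives the supremum: min(1, 1 − 0.763 + 0.279).
1 − 0.763 + 0.279 = 0.516, so t = min(1, 0.516) = 0.516.
Check: 0.763 ⊙ 0.516 = max(0, 0.279) = 0.279 ≤ 0.279.

0.516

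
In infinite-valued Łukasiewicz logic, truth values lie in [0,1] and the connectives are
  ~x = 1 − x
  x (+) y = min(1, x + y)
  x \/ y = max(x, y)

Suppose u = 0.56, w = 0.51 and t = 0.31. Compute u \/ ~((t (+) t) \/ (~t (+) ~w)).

t (+) t = min(1, 0.31 + 0.31) = min(1, 0.62) = 0.62
~t = 1 − 0.31 = 0.69
~w = 1 − 0.51 = 0.49
~t (+) ~w = min(1, 0.69 + 0.49) = min(1, 1.18) = 1.00
(t (+) t) \/ (~t (+) ~w) = max(0.62, 1.00) = 1.00
~((t (+) t) \/ (~t (+) ~w)) = 1 − 1.00 = 0.00
u \/ ~((t (+) t) \/ (~t (+) ~w)) = max(0.56, 0.00) = 0.56

0.56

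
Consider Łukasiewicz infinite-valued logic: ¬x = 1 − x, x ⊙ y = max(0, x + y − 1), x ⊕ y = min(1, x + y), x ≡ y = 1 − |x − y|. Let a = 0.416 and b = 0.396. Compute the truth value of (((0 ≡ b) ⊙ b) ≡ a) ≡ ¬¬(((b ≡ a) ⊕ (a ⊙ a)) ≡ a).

0.852

0 ≡ b = 1 − |0.000 − 0.396| = 1 − 0.396 = 0.604
(0 ≡ b) ⊙ b = max(0, 0.604 + 0.396 − 1) = max(0, 0.000) = 0.000
((0 ≡ b) ⊙ b) ≡ a = 1 − |0.000 − 0.416| = 1 − 0.416 = 0.584
b ≡ a = 1 − |0.396 − 0.416| = 1 − 0.020 = 0.980
a ⊙ a = max(0, 0.416 + 0.416 − 1) = max(0, -0.168) = 0.000
(b ≡ a) ⊕ (a ⊙ a) = min(1, 0.980 + 0.000) = min(1, 0.980) = 0.980
((b ≡ a) ⊕ (a ⊙ a)) ≡ a = 1 − |0.980 − 0.416| = 1 − 0.564 = 0.436
¬(((b ≡ a) ⊕ (a ⊙ a)) ≡ a) = 1 − 0.436 = 0.564
¬¬(((b ≡ a) ⊕ (a ⊙ a)) ≡ a) = 1 − 0.564 = 0.436
(((0 ≡ b) ⊙ b) ≡ a) ≡ ¬¬(((b ≡ a) ⊕ (a ⊙ a)) ≡ a) = 1 − |0.584 − 0.436| = 1 − 0.148 = 0.852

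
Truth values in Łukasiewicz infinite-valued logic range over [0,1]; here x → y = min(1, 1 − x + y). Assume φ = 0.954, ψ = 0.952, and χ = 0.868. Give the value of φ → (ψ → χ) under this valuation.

ψ → χ = min(1, 1 − 0.952 + 0.868) = min(1, 0.916) = 0.916
φ → (ψ → χ) = min(1, 1 − 0.954 + 0.916) = min(1, 0.962) = 0.962

0.962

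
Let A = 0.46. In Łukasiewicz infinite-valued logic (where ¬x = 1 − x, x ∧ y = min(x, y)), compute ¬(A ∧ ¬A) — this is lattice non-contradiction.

0.54

¬A = 1 − 0.46 = 0.54
A ∧ ¬A = min(0.46, 0.54) = 0.46
¬(A ∧ ¬A) = 1 − 0.46 = 0.54
(The value 0.54 < 1 shows this instance is not satisfied; not a Ł∞-tautology — its value is 1 − min(a, 1−a).)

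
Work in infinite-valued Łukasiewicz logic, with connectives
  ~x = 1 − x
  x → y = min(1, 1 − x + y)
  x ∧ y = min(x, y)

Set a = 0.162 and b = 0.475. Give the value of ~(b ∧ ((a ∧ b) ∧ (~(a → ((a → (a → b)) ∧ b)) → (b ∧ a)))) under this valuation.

0.838

a ∧ b = min(0.162, 0.475) = 0.162
a → b = min(1, 1 − 0.162 + 0.475) = min(1, 1.313) = 1.000
a → (a → b) = min(1, 1 − 0.162 + 1.000) = min(1, 1.838) = 1.000
(a → (a → b)) ∧ b = min(1.000, 0.475) = 0.475
a → ((a → (a → b)) ∧ b) = min(1, 1 − 0.162 + 0.475) = min(1, 1.313) = 1.000
~(a → ((a → (a → b)) ∧ b)) = 1 − 1.000 = 0.000
b ∧ a = min(0.475, 0.162) = 0.162
~(a → ((a → (a → b)) ∧ b)) → (b ∧ a) = min(1, 1 − 0.000 + 0.162) = min(1, 1.162) = 1.000
(a ∧ b) ∧ (~(a → ((a → (a → b)) ∧ b)) → (b ∧ a)) = min(0.162, 1.000) = 0.162
b ∧ ((a ∧ b) ∧ (~(a → ((a → (a → b)) ∧ b)) → (b ∧ a))) = min(0.475, 0.162) = 0.162
~(b ∧ ((a ∧ b) ∧ (~(a → ((a → (a → b)) ∧ b)) → (b ∧ a)))) = 1 − 0.162 = 0.838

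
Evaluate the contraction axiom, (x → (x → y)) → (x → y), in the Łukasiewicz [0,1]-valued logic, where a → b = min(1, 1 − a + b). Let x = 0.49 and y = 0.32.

0.83

x → y = min(1, 1 − 0.49 + 0.32) = min(1, 0.83) = 0.83
x → (x → y) = min(1, 1 − 0.49 + 0.83) = min(1, 1.34) = 1.00
(x → (x → y)) → (x → y) = min(1, 1 − 1.00 + 0.83) = min(1, 0.83) = 0.83
(The value 0.83 < 1 shows this instance is not satisfied; fails in Ł∞ (the t-norm is not idempotent).)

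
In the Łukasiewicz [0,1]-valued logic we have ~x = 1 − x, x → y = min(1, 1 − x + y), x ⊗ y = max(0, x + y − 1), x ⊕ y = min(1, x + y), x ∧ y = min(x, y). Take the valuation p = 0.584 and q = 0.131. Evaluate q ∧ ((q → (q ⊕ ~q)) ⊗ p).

0.131

~q = 1 − 0.131 = 0.869
q ⊕ ~q = min(1, 0.131 + 0.869) = min(1, 1.000) = 1.000
q → (q ⊕ ~q) = min(1, 1 − 0.131 + 1.000) = min(1, 1.869) = 1.000
(q → (q ⊕ ~q)) ⊗ p = max(0, 1.000 + 0.584 − 1) = max(0, 0.584) = 0.584
q ∧ ((q → (q ⊕ ~q)) ⊗ p) = min(0.131, 0.584) = 0.131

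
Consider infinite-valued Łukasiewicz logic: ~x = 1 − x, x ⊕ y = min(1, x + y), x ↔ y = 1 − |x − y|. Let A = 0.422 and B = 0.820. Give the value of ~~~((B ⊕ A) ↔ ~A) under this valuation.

B ⊕ A = min(1, 0.820 + 0.422) = min(1, 1.242) = 1.000
~A = 1 − 0.422 = 0.578
(B ⊕ A) ↔ ~A = 1 − |1.000 − 0.578| = 1 − 0.422 = 0.578
~((B ⊕ A) ↔ ~A) = 1 − 0.578 = 0.422
~~((B ⊕ A) ↔ ~A) = 1 − 0.422 = 0.578
~~~((B ⊕ A) ↔ ~A) = 1 − 0.578 = 0.422

0.422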